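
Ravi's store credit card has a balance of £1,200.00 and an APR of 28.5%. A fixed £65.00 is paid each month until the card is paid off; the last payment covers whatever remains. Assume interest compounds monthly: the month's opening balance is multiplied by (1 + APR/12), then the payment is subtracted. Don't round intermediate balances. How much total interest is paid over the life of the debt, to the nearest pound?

Monthly rate r = 28.5%/12 = 2.375% = 0.02375.
Payoff takes n = ⌈−ln(1 − rB₀/P)/ln(1+r)⌉ = ⌈24.585⌉ = 25 payments; the last is £38.23.
Total paid = 24·£65.00 + £38.23 = £1,598.23.
Total interest = total paid − principal = £1,598.23 − £1,200.00 = £398.23.

£398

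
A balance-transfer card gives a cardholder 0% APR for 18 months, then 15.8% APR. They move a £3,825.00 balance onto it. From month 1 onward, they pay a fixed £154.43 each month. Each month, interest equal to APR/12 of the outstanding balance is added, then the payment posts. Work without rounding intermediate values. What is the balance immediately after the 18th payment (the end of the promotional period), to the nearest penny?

Promo months 1–18 at r₀ = 0%/12 = 0; months 19+ at r₁ = 15.8%/12 = 0.0131667.
After month 18 (no interest yet): B = £3,825.00 − 18·£154.43 = £1,045.26.

£1,045.26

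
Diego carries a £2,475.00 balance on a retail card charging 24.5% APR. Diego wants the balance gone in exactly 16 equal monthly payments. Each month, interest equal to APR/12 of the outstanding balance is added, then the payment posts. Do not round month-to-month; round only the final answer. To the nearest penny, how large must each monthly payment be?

£182.89

Monthly rate r = 24.5%/12 = 2.04167% = 0.0204167.
Level-payment amortization: P = B₀·r / (1 − (1+r)^(−n)) = 2475.00·0.0204167 / (1 − 1.02042^(−16)).
Denominator 1 − (1+r)^(−16) = 0.276298779.
P = 50.5312 / 0.276298779 ≈ 182.89.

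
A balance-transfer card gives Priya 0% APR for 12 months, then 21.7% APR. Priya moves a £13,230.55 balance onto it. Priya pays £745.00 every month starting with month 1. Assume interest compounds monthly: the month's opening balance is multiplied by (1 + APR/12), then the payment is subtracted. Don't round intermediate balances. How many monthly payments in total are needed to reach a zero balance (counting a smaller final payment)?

Promo months 1–12 at r₀ = 0%/12 = 0; months 13+ at r₁ = 21.7%/12 = 0.0180833.
After month 12 (no interest yet): B = £13,230.55 − 12·£745.00 = £4,290.55.
Then at r₁ with £745.00/mo: n₂ = −ln(1 − r₁·B/P)/ln(1+r₁) ≈ 6.14 → 7 more payments.

19 months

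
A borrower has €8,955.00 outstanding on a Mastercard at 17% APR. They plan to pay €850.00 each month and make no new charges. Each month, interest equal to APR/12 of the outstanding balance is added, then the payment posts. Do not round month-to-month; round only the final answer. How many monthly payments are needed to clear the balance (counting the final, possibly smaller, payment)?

Monthly rate r = 17%/12 = 1.41667% = 0.0141667.
Recurrence: B ← B·(1+r) − €850.00.
Month 1: interest €126.86; balance after payment €8,231.86.
Month 2: interest €116.62; balance after payment €7,498.48.
Closed form: n = −ln(1 − rB₀/P)/ln(1+r) = −ln(0.85075)/ln(1.01417) ≈ 11.490, so the balance reaches zero during payment 12.

12 payments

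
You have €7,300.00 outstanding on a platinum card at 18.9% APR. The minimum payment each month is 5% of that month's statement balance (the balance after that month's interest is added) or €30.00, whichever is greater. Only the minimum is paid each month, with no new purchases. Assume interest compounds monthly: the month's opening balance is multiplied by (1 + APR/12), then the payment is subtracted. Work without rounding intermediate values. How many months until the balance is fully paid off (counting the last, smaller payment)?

Monthly rate r = 18.9%/12 = 1.575% = 0.01575.
While 5% of the post-interest balance exceeds €30.00, each month B ← (B·(1+r))·(1 − 0.05), i.e. B shrinks by the factor (1+r)·0.95 = 0.96496.
This holds for months 1–71. Entering month 72 the balance is €580.18; 5% of the post-interest balance is now below €30.00, so the flat €30.00 minimum applies from here.
From month 72 a fixed €30.00 at rate r clears €580.18 in 24 more payments. Total: 71 + 24 = 95 months.

95 months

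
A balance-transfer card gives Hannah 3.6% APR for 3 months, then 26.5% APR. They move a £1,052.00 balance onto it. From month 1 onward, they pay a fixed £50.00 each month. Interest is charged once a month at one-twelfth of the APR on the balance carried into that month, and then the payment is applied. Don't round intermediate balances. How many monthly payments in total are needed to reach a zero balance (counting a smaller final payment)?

27 months

Promo months 1–3 at r₀ = 3.6%/12 = 0.003; months 4+ at r₁ = 26.5%/12 = 0.0220833.
After month 3: iterate B ← B·(1+r₀) − £50.00 for 3 months → £911.05.
Then at r₁ with £50.00/mo: n₂ = −ln(1 − r₁·B/P)/ln(1+r₁) ≈ 23.57 → 24 more payments.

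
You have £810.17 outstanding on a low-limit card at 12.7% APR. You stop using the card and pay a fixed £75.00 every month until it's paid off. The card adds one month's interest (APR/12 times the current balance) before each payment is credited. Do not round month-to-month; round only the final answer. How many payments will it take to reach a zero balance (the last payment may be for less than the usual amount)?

Monthly rate r = 12.7%/12 = 1.05833% = 0.0105833.
Recurrence: B ← B·(1+r) − £75.00.
Month 1: interest £8.57; balance after payment £743.74.
Month 2: interest £7.87; balance after payment £676.62.
Closed form: n = −ln(1 − rB₀/P)/ln(1+r) = −ln(0.88568)/ln(1.01058) ≈ 11.532, so the balance reaches zero during payment 12.

12 months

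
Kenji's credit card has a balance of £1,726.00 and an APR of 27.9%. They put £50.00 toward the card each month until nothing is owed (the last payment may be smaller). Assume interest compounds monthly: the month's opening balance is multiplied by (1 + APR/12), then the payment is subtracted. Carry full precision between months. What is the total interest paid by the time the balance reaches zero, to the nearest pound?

£1,804

Monthly rate r = 27.9%/12 = 2.325% = 0.02325.
Payoff takes n = ⌈−ln(1 − rB₀/P)/ln(1+r)⌉ = ⌈70.592⌉ = 71 payments; the last is £29.73.
Total paid = 70·£50.00 + £29.73 = £3,529.73.
Total interest = total paid − principal = £3,529.73 − £1,726.00 = £1,803.73.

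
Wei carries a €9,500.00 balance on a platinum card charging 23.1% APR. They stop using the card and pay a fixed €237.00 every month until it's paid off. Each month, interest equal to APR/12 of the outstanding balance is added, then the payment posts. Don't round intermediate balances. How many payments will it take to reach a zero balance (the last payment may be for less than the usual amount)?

Monthly rate r = 23.1%/12 = 1.925% = 0.01925.
Recurrence: B ← B·(1+r) − €237.00.
Month 1: interest €182.88; balance after payment €9,445.88.
Month 2: interest €181.83; balance after payment €9,390.71.
Closed form: n = −ln(1 − rB₀/P)/ln(1+r) = −ln(0.22838)/ln(1.01925) ≈ 77.451, so the balance reaches zero during payment 78.

78 payments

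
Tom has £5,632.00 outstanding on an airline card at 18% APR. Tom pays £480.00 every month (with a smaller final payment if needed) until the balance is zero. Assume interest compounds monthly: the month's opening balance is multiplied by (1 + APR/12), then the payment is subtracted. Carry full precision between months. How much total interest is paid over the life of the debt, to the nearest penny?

Monthly rate r = 18%/12 = 1.5% = 0.015.
Payoff takes n = ⌈−ln(1 − rB₀/P)/ln(1+r)⌉ = ⌈13.002⌉ = 14 payments; the last is £1.06.
Total paid = 13·£480.00 + £1.06 = £6,241.06.
Total interest = total paid − principal = £6,241.06 − £5,632.00 = £609.06.

£609.06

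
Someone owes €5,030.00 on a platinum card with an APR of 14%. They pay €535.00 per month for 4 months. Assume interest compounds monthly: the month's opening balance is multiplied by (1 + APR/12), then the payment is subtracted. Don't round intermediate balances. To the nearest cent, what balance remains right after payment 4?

Monthly rate r = 14%/12 = 1.16667% = 0.0116667.
Each month: B ← B·(1+r) − €535.00.
Month 1: interest €58.68; balance after payment €4,553.68.
Month 2: interest €53.13; balance after payment €4,071.81.
Month 3: interest €47.50; balance after payment €3,584.31.
Month 4: interest €41.82; balance after payment €3,091.13.

€3,091.13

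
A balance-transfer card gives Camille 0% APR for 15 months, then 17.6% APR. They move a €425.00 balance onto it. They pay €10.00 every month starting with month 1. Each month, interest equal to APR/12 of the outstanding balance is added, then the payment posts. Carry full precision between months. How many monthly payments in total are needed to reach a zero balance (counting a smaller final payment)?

51 payments

Promo months 1–15 at r₀ = 0%/12 = 0; months 16+ at r₁ = 17.6%/12 = 0.0146667.
After month 15 (no interest yet): B = €425.00 − 15·€10.00 = €275.00.
Then at r₁ with €10.00/mo: n₂ = −ln(1 − r₁·B/P)/ln(1+r₁) ≈ 35.47 → 36 more payments.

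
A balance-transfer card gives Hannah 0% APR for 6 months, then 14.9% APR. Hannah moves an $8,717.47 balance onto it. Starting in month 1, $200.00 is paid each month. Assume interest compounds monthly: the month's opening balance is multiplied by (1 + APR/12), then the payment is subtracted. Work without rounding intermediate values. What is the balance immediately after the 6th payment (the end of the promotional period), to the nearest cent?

Promo months 1–6 at r₀ = 0%/12 = 0; months 7+ at r₁ = 14.9%/12 = 0.0124167.
After month 6 (no interest yet): B = $8,717.47 − 6·$200.00 = $7,517.47.

$7,517.47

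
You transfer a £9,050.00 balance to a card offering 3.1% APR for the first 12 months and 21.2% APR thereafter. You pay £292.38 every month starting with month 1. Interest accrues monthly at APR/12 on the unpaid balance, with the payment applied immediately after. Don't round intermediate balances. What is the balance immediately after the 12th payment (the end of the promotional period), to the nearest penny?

Promo months 1–12 at r₀ = 3.1%/12 = 0.00258333; months 13+ at r₁ = 21.2%/12 = 0.0176667.
After month 12: iterate B ← B·(1+r₀) − £292.38 for 12 months → £5,775.73.

£5,775.73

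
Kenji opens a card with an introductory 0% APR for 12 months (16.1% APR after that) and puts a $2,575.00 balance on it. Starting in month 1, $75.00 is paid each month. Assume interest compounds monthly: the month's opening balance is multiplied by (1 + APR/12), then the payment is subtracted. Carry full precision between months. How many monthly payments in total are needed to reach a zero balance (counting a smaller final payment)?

39 payments

Promo months 1–12 at r₀ = 0%/12 = 0; months 13+ at r₁ = 16.1%/12 = 0.0134167.
After month 12 (no interest yet): B = $2,575.00 − 12·$75.00 = $1,675.00.
Then at r₁ with $75.00/mo: n₂ = −ln(1 − r₁·B/P)/ln(1+r₁) ≈ 26.72 → 27 more payments.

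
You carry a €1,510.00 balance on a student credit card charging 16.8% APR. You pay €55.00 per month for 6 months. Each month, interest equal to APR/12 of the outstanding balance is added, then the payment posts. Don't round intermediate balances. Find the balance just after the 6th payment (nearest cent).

Monthly rate r = 16.8%/12 = 1.4% = 0.014.
Each month: B ← B·(1+r) − €55.00.
Month 1: interest €21.14; balance after payment €1,476.14.
Month 2: interest €20.67; balance after payment €1,441.81.
Month 3: interest €20.19; balance after payment €1,406.99.
Month 4: interest €19.70; balance after payment €1,371.69.
Month 5: interest €19.20; balance after payment €1,335.89.
Month 6: interest €18.70; balance after payment €1,299.60.

€1,299.60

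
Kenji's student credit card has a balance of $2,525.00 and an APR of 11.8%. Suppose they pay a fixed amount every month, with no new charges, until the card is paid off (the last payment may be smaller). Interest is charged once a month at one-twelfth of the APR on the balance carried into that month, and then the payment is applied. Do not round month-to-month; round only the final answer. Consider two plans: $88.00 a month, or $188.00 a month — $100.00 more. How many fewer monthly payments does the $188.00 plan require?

Monthly rate r = 11.8%/12 = 0.983333% = 0.00983333.
At $88.00/mo: n = ⌈−ln(1 − rB₀/P)/ln(1+r)⌉ = 34 payments (last $77.20); total interest = total paid − $2,525.00 = $456.20.
At $188.00/mo: 15 payments (last $89.57); total interest $196.57.
Payments saved = 34 − 15 = 19.

19 fewer payments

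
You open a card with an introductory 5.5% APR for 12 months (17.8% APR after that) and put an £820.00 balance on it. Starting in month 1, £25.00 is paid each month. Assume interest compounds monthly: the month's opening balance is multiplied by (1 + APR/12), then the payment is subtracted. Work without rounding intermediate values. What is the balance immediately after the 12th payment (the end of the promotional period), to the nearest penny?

£558.58

Promo months 1–12 at r₀ = 5.5%/12 = 0.00458333; months 13+ at r₁ = 17.8%/12 = 0.0148333.
After month 12: iterate B ← B·(1+r₀) − £25.00 for 12 months → £558.58.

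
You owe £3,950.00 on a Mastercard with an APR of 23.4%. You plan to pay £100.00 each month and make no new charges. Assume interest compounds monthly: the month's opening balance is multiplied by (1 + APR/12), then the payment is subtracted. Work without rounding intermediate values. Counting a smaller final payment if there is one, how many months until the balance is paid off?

Monthly rate r = 23.4%/12 = 1.95% = 0.0195.
Recurrence: B ← B·(1+r) − £100.00.
Month 1: interest £77.03; balance after payment £3,927.03.
Month 2: interest £76.58; balance after payment £3,903.60.
Closed form: n = −ln(1 − rB₀/P)/ln(1+r) = −ln(0.22975)/ln(1.0195) ≈ 76.157, so the balance reaches zero during payment 77.

77 payments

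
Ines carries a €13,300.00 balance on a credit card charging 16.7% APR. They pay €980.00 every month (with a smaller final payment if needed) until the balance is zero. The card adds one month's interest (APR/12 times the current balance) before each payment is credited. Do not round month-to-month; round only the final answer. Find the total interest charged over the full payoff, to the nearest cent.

Monthly rate r = 16.7%/12 = 1.39167% = 0.0139167.
Payoff takes n = ⌈−ln(1 − rB₀/P)/ln(1+r)⌉ = ⌈15.146⌉ = 16 payments; the last is €143.72.
Total paid = 15·€980.00 + €143.72 = €14,843.72.
Total interest = total paid − principal = €14,843.72 − €13,300.00 = €1,543.72.

€1,543.72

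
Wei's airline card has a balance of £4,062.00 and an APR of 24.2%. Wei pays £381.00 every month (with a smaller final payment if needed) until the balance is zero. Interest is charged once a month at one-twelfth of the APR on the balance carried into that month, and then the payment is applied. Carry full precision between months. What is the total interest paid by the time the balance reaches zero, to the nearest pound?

£558

Monthly rate r = 24.2%/12 = 2.01667% = 0.0201667.
Payoff takes n = ⌈−ln(1 − rB₀/P)/ln(1+r)⌉ = ⌈12.125⌉ = 13 payments; the last is £47.86.
Total paid = 12·£381.00 + £47.86 = £4,619.86.
Total interest = total paid − principal = £4,619.86 − £4,062.00 = £557.86.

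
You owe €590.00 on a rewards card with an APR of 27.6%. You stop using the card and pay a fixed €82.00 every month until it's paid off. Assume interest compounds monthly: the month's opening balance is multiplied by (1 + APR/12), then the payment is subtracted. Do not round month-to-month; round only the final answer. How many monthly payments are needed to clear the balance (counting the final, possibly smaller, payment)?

8 months

Monthly rate r = 27.6%/12 = 2.3% = 0.023.
Recurrence: B ← B·(1+r) − €82.00.
Month 1: interest €13.57; balance after payment €521.57.
Month 2: interest €12.00; balance after payment €451.57.
Closed form: n = −ln(1 − rB₀/P)/ln(1+r) = −ln(0.83451)/ln(1.023) ≈ 7.956, so the balance reaches zero during payment 8.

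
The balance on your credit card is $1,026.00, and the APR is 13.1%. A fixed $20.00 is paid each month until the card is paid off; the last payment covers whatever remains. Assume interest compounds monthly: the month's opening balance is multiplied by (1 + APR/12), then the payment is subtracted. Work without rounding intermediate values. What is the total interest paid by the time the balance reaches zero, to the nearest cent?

Monthly rate r = 13.1%/12 = 1.09167% = 0.0109167.
Payoff takes n = ⌈−ln(1 − rB₀/P)/ln(1+r)⌉ = ⌈75.619⌉ = 76 payments; the last is $12.41.
Total paid = 75·$20.00 + $12.41 = $1,512.41.
Total interest = total paid − principal = $1,512.41 − $1,026.00 = $486.41.

$486.41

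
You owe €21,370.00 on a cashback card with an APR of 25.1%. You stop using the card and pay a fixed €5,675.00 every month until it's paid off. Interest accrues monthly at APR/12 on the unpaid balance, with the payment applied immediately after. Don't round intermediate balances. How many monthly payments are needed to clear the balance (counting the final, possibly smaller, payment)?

Monthly rate r = 25.1%/12 = 2.09167% = 0.0209167.
Recurrence: B ← B·(1+r) − €5,675.00.
Month 1: interest €446.99; balance after payment €16,141.99.
Month 2: interest €337.64; balance after payment €10,804.63.
Month 3: interest €226.00; balance after payment €5,355.62.
Month 4: interest €112.02; balance after payment €0.00.

4 payments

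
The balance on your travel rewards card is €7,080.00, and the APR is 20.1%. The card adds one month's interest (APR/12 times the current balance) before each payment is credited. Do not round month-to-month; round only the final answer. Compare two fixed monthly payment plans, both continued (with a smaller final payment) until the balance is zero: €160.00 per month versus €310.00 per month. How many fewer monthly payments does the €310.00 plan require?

52 fewer payments

Monthly rate r = 20.1%/12 = 1.675% = 0.01675.
At €160.00/mo: n = ⌈−ln(1 − rB₀/P)/ln(1+r)⌉ = 82 payments (last €59.44); total interest = total paid − €7,080.00 = €5,939.44.
At €310.00/mo: 30 payments (last €8.05); total interest €1,918.05.
Payments saved = 82 − 30 = 52.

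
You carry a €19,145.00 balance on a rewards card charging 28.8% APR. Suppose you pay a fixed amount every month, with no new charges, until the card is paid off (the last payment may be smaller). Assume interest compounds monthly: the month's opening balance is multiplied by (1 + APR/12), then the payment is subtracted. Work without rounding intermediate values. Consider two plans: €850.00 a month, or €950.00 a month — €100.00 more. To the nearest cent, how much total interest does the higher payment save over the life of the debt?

Monthly rate r = 28.8%/12 = 2.4% = 0.024.
At €850.00/mo: n = ⌈−ln(1 − rB₀/P)/ln(1+r)⌉ = 33 payments (last €676.45); total interest = total paid − €19,145.00 = €8,731.45.
At €950.00/mo: 28 payments (last €828.42); total interest €7,333.42.
Interest saved = €8,731.45 − €7,333.42 = €1,398.03.

€1,398.03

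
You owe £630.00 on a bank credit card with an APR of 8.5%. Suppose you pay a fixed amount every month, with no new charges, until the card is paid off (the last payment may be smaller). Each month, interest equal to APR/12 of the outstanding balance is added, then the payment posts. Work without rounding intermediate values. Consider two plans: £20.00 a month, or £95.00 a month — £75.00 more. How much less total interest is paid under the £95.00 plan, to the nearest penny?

Monthly rate r = 8.5%/12 = 0.708333% = 0.00708333.
At £20.00/mo: n = ⌈−ln(1 − rB₀/P)/ln(1+r)⌉ = 36 payments (last £15.41); total interest = total paid − £630.00 = £85.41.
At £95.00/mo: 7 payments (last £77.61); total interest £17.61.
Interest saved = £85.41 − £17.61 = £67.80.

£67.80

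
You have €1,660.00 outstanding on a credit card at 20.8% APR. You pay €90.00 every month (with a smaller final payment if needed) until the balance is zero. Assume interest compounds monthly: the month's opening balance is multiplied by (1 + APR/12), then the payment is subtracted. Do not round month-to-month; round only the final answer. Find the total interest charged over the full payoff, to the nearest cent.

Monthly rate r = 20.8%/12 = 1.73333% = 0.0173333.
Payoff takes n = ⌈−ln(1 − rB₀/P)/ln(1+r)⌉ = ⌈22.417⌉ = 23 payments; the last is €37.69.
Total paid = 22·€90.00 + €37.69 = €2,017.69.
Total interest = total paid − principal = €2,017.69 − €1,660.00 = €357.69.

€357.69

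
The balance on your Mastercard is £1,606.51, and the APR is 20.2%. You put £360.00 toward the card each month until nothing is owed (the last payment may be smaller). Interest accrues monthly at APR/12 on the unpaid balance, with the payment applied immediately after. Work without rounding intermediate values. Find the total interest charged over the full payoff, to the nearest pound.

Monthly rate r = 20.2%/12 = 1.68333% = 0.0168333.
Payoff takes n = ⌈−ln(1 − rB₀/P)/ln(1+r)⌉ = ⌈4.678⌉ = 5 payments; the last is £244.73.
Total paid = 4·£360.00 + £244.73 = £1,684.73.
Total interest = total paid − principal = £1,684.73 − £1,606.51 = £78.22.

£78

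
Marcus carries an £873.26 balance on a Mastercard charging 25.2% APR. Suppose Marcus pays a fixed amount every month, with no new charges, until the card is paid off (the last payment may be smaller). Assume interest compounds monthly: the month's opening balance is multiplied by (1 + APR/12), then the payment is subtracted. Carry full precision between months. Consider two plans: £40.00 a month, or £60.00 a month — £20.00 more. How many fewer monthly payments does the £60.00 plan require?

12 fewer payments

Monthly rate r = 25.2%/12 = 2.1% = 0.021.
At £40.00/mo: n = ⌈−ln(1 − rB₀/P)/ln(1+r)⌉ = 30 payments (last £20.60); total interest = total paid − £873.26 = £307.34.
At £60.00/mo: 18 payments (last £33.25); total interest £179.99.
Payments saved = 30 − 18 = 12.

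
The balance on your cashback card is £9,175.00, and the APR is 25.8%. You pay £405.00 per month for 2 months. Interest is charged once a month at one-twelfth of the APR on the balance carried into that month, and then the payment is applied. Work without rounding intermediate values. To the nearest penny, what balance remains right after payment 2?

Monthly rate r = 25.8%/12 = 2.15% = 0.0215.
Each month: B ← B·(1+r) − £405.00.
Month 1: interest £197.26; balance after payment £8,967.26.
Month 2: interest £192.80; balance after payment £8,755.06.

£8,755.06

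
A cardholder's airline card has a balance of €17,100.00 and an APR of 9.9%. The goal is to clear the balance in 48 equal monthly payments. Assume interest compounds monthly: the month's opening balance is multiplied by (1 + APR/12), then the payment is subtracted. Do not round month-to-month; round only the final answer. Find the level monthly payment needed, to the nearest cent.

€432.88

Monthly rate r = 9.9%/12 = 0.825% = 0.00825.
Level-payment amortization: P = B₀·r / (1 − (1+r)^(−n)) = 17100.00·0.00825 / (1 − 1.00825^(−48)).
Denominator 1 − (1+r)^(−48) = 0.325899068.
P = 141.075 / 0.325899068 ≈ 432.88.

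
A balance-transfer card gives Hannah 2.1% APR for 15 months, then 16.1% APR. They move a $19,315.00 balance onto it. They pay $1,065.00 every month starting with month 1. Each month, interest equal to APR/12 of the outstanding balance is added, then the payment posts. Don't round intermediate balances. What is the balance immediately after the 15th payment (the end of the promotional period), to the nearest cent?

Promo months 1–15 at r₀ = 2.1%/12 = 0.00175; months 16+ at r₁ = 16.1%/12 = 0.0134167.
After month 15: iterate B ← B·(1+r₀) − $1,065.00 for 15 months → $3,656.09.

$3,656.09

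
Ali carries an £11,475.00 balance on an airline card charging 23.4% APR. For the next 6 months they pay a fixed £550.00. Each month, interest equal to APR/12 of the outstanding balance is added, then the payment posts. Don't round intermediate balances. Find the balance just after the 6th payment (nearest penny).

Monthly rate r = 23.4%/12 = 1.95% = 0.0195.
Each month: B ← B·(1+r) − £550.00.
Month 1: interest £223.76; balance after payment £11,148.76.
Month 2: interest £217.40; balance after payment £10,816.16.
Month 3: interest £210.92; balance after payment £10,477.08.
Month 4: interest £204.30; balance after payment £10,131.38.
Month 5: interest £197.56; balance after payment £9,778.94.
Month 6: interest £190.69; balance after payment £9,419.63.

£9,419.63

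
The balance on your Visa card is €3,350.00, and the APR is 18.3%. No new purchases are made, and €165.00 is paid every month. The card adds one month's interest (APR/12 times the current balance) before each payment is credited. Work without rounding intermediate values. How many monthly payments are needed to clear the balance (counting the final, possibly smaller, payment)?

Monthly rate r = 18.3%/12 = 1.525% = 0.01525.
Recurrence: B ← B·(1+r) − €165.00.
Month 1: interest €51.09; balance after payment €3,236.09.
Month 2: interest €49.35; balance after payment €3,120.44.
Closed form: n = −ln(1 − rB₀/P)/ln(1+r) = −ln(0.69038)/ln(1.01525) ≈ 24.481, so the balance reaches zero during payment 25.

25 payments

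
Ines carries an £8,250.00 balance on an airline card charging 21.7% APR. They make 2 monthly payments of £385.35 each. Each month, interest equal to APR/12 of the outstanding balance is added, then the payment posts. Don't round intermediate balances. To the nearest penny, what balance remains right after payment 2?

Monthly rate r = 21.7%/12 = 1.80833% = 0.0180833.
Each month: B ← B·(1+r) − £385.35.
Month 1: interest £149.19; balance after payment £8,013.84.
Month 2: interest £144.92; balance after payment £7,773.40.

£7,773.40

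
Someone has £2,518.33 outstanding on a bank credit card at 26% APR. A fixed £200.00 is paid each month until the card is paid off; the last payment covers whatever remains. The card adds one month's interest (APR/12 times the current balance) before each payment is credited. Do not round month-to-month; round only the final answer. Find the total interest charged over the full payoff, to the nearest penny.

£454.41

Monthly rate r = 26%/12 = 2.16667% = 0.0216667.
Payoff takes n = ⌈−ln(1 − rB₀/P)/ln(1+r)⌉ = ⌈14.862⌉ = 15 payments; the last is £172.74.
Total paid = 14·£200.00 + £172.74 = £2,972.74.
Total interest = total paid − principal = £2,972.74 − £2,518.33 = £454.41.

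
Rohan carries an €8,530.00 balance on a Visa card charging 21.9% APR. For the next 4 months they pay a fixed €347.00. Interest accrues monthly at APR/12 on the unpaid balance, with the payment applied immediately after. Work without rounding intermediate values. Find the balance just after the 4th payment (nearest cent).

€7,743.48

Monthly rate r = 21.9%/12 = 1.825% = 0.01825.
Each month: B ← B·(1+r) − €347.00.
Month 1: interest €155.67; balance after payment €8,338.67.
Month 2: interest €152.18; balance after payment €8,143.85.
Month 3: interest €148.63; balance after payment €7,945.48.
Month 4: interest €145.00; balance after payment €7,743.48.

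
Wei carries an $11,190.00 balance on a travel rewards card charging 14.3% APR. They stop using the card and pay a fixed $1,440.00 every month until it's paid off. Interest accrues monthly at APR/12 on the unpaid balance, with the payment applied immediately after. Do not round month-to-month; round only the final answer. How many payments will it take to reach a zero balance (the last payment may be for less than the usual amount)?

Monthly rate r = 14.3%/12 = 1.19167% = 0.0119167.
Recurrence: B ← B·(1+r) − $1,440.00.
Month 1: interest $133.35; balance after payment $9,883.35.
Month 2: interest $117.78; balance after payment $8,561.12.
Closed form: n = −ln(1 − rB₀/P)/ln(1+r) = −ln(0.9074)/ln(1.01192) ≈ 8.203, so the balance reaches zero during payment 9.

9 payments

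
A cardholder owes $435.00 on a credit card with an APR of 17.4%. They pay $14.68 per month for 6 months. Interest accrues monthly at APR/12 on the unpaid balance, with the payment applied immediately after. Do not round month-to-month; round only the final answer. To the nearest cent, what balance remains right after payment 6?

Monthly rate r = 17.4%/12 = 1.45% = 0.0145.
Each month: B ← B·(1+r) − $14.68.
Month 1: interest $6.31; balance after payment $426.63.
Month 2: interest $6.19; balance after payment $418.13.
Month 3: interest $6.06; balance after payment $409.52.
Month 4: interest $5.94; balance after payment $400.77.
Month 5: interest $5.81; balance after payment $391.91.
Month 6: interest $5.68; balance after payment $382.91.

$382.91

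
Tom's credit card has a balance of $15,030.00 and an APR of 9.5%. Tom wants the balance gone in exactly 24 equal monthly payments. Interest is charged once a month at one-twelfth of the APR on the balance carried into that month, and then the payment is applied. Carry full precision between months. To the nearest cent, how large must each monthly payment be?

Monthly rate r = 9.5%/12 = 0.791667% = 0.00791667.
Level-payment amortization: P = B₀·r / (1 − (1+r)^(−n)) = 15030.00·0.00791667 / (1 − 1.00792^(−24)).
Denominator 1 − (1+r)^(−24) = 0.172421955.
P = 118.988 / 0.172421955 ≈ 690.09.

$690.09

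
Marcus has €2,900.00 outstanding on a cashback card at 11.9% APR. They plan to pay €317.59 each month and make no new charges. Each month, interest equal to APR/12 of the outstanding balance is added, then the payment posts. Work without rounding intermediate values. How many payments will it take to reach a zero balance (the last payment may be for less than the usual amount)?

10 months

Monthly rate r = 11.9%/12 = 0.991667% = 0.00991667.
Recurrence: B ← B·(1+r) − €317.59.
Month 1: interest €28.76; balance after payment €2,611.17.
Month 2: interest €25.89; balance after payment €2,319.47.
Closed form: n = −ln(1 − rB₀/P)/ln(1+r) = −ln(0.90945)/ln(1.00992) ≈ 9.619, so the balance reaches zero during payment 10.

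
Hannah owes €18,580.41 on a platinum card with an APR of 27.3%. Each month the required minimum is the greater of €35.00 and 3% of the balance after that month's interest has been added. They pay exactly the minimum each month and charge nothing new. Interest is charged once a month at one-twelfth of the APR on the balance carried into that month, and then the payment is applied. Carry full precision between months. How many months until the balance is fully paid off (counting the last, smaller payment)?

Monthly rate r = 27.3%/12 = 2.275% = 0.02275.
While 3% of the post-interest balance exceeds €35.00, each month B ← (B·(1+r))·(1 − 0.03), i.e. B shrinks by the factor (1+r)·0.97 = 0.99207.
This holds for months 1–351. Entering month 352 the balance is €1,135.07; 3% of the post-interest balance is now below €35.00, so the flat €35.00 minimum applies from here.
From month 352 a fixed €35.00 at rate r clears €1,135.07 in 60 more payments. Total: 351 + 60 = 411 months.

411 months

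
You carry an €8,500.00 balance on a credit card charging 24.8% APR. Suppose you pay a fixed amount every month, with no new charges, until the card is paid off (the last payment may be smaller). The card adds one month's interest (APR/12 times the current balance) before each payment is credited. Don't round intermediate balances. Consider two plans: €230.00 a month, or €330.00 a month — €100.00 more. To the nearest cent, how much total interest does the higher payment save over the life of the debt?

Monthly rate r = 24.8%/12 = 2.06667% = 0.0206667.
At €230.00/mo: n = ⌈−ln(1 − rB₀/P)/ln(1+r)⌉ = 71 payments (last €124.50); total interest = total paid − €8,500.00 = €7,724.50.
At €330.00/mo: 38 payments (last €50.54); total interest €3,760.54.
Interest saved = €7,724.50 − €3,760.54 = €3,963.96.

€3,963.96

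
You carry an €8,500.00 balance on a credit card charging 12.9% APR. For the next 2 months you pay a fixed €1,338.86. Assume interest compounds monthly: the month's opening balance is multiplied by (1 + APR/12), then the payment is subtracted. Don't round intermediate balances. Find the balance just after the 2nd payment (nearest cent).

€5,991.62

Monthly rate r = 12.9%/12 = 1.075% = 0.01075.
Each month: B ← B·(1+r) − €1,338.86.
Month 1: interest €91.38; balance after payment €7,252.52.
Month 2: interest €77.96; balance after payment €5,991.62.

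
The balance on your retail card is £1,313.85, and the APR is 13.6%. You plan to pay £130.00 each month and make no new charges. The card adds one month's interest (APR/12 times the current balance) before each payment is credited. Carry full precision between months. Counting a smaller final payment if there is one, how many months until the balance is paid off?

11 months

Monthly rate r = 13.6%/12 = 1.13333% = 0.0113333.
Recurrence: B ← B·(1+r) − £130.00.
Month 1: interest £14.89; balance after payment £1,198.74.
Month 2: interest £13.59; balance after payment £1,082.33.
Closed form: n = −ln(1 − rB₀/P)/ln(1+r) = −ln(0.88546)/ln(1.01133) ≈ 10.794, so the balance reaches zero during payment 11.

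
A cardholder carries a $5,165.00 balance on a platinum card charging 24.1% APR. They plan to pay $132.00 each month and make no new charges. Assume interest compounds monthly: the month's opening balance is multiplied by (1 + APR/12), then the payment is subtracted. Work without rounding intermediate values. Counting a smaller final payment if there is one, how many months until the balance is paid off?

Monthly rate r = 24.1%/12 = 2.00833% = 0.0200833.
Recurrence: B ← B·(1+r) − $132.00.
Month 1: interest $103.73; balance after payment $5,136.73.
Month 2: interest $103.16; balance after payment $5,107.89.
Closed form: n = −ln(1 − rB₀/P)/ln(1+r) = −ln(0.21416)/ln(1.02008) ≈ 77.499, so the balance reaches zero during payment 78.

78 payments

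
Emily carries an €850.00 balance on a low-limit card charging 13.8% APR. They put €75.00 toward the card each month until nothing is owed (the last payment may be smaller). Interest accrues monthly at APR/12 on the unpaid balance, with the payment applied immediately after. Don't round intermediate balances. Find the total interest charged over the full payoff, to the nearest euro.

€66

Monthly rate r = 13.8%/12 = 1.15% = 0.0115.
Payoff takes n = ⌈−ln(1 − rB₀/P)/ln(1+r)⌉ = ⌈12.213⌉ = 13 payments; the last is €16.03.
Total paid = 12·€75.00 + €16.03 = €916.03.
Total interest = total paid − principal = €916.03 − €850.00 = €66.03.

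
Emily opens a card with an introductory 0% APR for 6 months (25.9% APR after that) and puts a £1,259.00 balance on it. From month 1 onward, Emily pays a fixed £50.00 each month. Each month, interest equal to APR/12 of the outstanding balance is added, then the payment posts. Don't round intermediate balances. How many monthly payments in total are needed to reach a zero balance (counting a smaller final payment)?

32 payments

Promo months 1–6 at r₀ = 0%/12 = 0; months 7+ at r₁ = 25.9%/12 = 0.0215833.
After month 6 (no interest yet): B = £1,259.00 − 6·£50.00 = £959.00.
Then at r₁ with £50.00/mo: n₂ = −ln(1 − r₁·B/P)/ln(1+r₁) ≈ 25.03 → 26 more payments.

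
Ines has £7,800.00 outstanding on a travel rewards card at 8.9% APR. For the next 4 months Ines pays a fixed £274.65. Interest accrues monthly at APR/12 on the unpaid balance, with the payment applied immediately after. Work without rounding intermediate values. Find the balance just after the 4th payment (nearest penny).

Monthly rate r = 8.9%/12 = 0.741667% = 0.00741667.
Each month: B ← B·(1+r) − £274.65.
Month 1: interest £57.85; balance after payment £7,583.20.
Month 2: interest £56.24; balance after payment £7,364.79.
Month 3: interest £54.62; balance after payment £7,144.76.
Month 4: interest £52.99; balance after payment £6,923.10.

£6,923.10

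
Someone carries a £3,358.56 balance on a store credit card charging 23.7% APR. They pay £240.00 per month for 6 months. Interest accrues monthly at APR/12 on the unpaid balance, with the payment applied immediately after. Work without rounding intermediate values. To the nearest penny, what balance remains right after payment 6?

£2,263.73

Monthly rate r = 23.7%/12 = 1.975% = 0.01975.
Each month: B ← B·(1+r) − £240.00.
Month 1: interest £66.33; balance after payment £3,184.89.
Month 2: interest £62.90; balance after payment £3,007.79.
Month 3: interest £59.40; balance after payment £2,827.20.
Month 4: interest £55.84; balance after payment £2,643.03.
Month 5: interest £52.20; balance after payment £2,455.23.
Month 6: interest £48.49; balance after payment £2,263.73.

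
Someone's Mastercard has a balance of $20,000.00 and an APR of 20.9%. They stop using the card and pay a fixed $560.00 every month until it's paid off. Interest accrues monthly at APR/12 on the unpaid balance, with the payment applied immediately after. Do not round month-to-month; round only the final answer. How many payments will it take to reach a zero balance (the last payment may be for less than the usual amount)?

57 payments

Monthly rate r = 20.9%/12 = 1.74167% = 0.0174167.
Recurrence: B ← B·(1+r) − $560.00.
Month 1: interest $348.33; balance after payment $19,788.33.
Month 2: interest $344.65; balance after payment $19,572.98.
Closed form: n = −ln(1 − rB₀/P)/ln(1+r) = −ln(0.37798)/ln(1.01742) ≈ 56.347, so the balance reaches zero during payment 57.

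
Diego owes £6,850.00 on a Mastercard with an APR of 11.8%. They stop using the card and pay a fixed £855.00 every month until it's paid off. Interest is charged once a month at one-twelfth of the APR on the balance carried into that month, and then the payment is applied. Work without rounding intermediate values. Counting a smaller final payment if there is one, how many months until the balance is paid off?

9 months

Monthly rate r = 11.8%/12 = 0.983333% = 0.00983333.
Recurrence: B ← B·(1+r) − £855.00.
Month 1: interest £67.36; balance after payment £6,062.36.
Month 2: interest £59.61; balance after payment £5,266.97.
Closed form: n = −ln(1 − rB₀/P)/ln(1+r) = −ln(0.92122)/ln(1.00983) ≈ 8.386, so the balance reaches zero during payment 9.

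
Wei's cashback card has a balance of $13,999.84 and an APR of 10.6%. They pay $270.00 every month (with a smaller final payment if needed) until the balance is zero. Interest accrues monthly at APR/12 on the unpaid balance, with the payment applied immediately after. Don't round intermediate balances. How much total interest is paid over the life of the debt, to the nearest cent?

$4,805.47

Monthly rate r = 10.6%/12 = 0.883333% = 0.00883333.
Payoff takes n = ⌈−ln(1 − rB₀/P)/ln(1+r)⌉ = ⌈69.648⌉ = 70 payments; the last is $175.31.
Total paid = 69·$270.00 + $175.31 = $18,805.31.
Total interest = total paid − principal = $18,805.31 − $13,999.84 = $4,805.47.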